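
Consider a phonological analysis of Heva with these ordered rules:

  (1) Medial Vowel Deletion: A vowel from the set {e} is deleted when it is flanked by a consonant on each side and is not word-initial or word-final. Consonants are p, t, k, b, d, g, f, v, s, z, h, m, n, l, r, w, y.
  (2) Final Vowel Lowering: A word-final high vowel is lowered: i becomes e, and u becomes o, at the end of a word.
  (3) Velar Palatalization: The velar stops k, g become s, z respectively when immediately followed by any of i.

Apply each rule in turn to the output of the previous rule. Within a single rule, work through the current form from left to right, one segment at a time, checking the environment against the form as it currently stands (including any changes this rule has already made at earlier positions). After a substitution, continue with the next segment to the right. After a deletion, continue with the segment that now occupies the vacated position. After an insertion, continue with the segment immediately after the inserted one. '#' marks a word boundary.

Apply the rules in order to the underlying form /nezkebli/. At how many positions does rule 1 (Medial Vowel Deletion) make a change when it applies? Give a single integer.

2

(1) Medial Vowel Deletion: [nezkebli] → [nzkbli]
(2) Final Vowel Lowering: [nzkbli] → [nzkble]
(3) Velar Palatalization: no change — [nzkble]
Rule 1 changed 2 position(s).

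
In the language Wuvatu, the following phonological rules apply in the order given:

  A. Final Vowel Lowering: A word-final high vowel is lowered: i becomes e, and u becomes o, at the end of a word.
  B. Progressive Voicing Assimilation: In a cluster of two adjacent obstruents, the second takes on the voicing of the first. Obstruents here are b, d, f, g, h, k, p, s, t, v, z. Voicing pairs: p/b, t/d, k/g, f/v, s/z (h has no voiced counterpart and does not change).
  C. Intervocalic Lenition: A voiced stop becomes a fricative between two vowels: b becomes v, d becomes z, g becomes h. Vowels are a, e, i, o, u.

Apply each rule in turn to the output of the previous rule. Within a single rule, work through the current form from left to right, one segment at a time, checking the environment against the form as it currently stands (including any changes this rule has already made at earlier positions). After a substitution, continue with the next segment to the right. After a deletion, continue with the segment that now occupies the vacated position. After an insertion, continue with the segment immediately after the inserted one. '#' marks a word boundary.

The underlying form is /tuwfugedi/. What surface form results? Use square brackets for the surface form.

[tuwfuheze]

A Final Vowel Lowering: [tuwfugedi] → [tuwfugede]
B Progressive Voicing Assimilation: no change — [tuwfugede]
C Intervocalic Lenition: [tuwfugede] → [tuwfuheze]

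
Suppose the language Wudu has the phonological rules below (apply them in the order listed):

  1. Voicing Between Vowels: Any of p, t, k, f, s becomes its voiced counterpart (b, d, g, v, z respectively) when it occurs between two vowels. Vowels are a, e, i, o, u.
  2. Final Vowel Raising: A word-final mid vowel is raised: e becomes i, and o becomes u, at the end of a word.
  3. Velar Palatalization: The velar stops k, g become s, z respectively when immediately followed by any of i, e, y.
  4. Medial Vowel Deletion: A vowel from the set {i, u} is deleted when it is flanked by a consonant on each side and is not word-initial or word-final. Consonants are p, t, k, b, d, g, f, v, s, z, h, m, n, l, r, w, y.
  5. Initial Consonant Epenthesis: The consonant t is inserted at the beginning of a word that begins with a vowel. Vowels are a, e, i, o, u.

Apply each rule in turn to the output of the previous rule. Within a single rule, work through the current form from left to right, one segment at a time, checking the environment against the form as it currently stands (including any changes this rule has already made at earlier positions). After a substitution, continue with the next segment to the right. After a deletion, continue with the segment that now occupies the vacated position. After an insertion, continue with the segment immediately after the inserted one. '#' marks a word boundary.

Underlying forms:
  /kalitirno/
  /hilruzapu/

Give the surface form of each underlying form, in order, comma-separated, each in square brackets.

[kaldrnu], [hlrzabu]

/kalitirno/:
  1 Voicing Between Vowels: [kalitirno] → [kalidirno]
  2 Final Vowel Raising: [kalidirno] → [kalidirnu]
  3 Velar Palatalization: no change — [kalidirnu]
  4 Medial Vowel Deletion: [kalidirnu] → [kaldrnu]
  5 Initial Consonant Epenthesis: no change — [kaldrnu]
/hilruzapu/:
  1 Voicing Between Vowels: [hilruzapu] → [hilruzabu]
  2 Final Vowel Raising: no change — [hilruzabu]
  3 Velar Palatalization: no change — [hilruzabu]
  4 Medial Vowel Deletion: [hilruzabu] → [hlrzabu]
  5 Initial Consonant Epenthesis: no change — [hlrzabu]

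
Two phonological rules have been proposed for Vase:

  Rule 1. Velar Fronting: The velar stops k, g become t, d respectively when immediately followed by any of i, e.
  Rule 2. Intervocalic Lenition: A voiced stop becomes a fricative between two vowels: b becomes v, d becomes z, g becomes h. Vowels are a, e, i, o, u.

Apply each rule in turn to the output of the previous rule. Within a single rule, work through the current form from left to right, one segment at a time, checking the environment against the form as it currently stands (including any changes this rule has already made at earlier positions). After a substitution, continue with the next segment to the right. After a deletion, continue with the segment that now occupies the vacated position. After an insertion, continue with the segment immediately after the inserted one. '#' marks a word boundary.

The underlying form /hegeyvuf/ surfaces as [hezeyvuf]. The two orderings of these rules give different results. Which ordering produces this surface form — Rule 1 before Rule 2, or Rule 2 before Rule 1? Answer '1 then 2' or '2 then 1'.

1 then 2

Order 1 then 2:
  1 Velar Fronting: [hegeyvuf] → [hedeyvuf]
  2 Intervocalic Lenition: [hedeyvuf] → [hezeyvuf]
  result: [hezeyvuf]
Order 2 then 1:
  2 Intervocalic Lenition: [hegeyvuf] → [heheyvuf]
  1 Velar Fronting: no change — [heheyvuf]
  result: [heheyvuf]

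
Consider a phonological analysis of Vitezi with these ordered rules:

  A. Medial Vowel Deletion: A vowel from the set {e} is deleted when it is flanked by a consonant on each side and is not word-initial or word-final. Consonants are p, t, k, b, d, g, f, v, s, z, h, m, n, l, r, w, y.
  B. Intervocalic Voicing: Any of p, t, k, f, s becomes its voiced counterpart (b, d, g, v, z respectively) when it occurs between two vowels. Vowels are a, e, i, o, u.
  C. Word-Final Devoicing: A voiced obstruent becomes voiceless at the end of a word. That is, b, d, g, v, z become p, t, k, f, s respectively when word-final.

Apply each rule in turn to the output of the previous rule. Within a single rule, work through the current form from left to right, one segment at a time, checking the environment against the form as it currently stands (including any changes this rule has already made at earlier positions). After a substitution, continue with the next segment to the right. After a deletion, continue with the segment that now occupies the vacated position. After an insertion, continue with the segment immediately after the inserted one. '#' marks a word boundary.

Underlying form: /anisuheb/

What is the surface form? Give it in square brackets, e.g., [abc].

[anizuhp]

A Medial Vowel Deletion: [anisuheb] → [anisuhb]
B Intervocalic Voicing: [anisuhb] → [anizuhb]
C Word-Final Devoicing: [anizuhb] → [anizuhp]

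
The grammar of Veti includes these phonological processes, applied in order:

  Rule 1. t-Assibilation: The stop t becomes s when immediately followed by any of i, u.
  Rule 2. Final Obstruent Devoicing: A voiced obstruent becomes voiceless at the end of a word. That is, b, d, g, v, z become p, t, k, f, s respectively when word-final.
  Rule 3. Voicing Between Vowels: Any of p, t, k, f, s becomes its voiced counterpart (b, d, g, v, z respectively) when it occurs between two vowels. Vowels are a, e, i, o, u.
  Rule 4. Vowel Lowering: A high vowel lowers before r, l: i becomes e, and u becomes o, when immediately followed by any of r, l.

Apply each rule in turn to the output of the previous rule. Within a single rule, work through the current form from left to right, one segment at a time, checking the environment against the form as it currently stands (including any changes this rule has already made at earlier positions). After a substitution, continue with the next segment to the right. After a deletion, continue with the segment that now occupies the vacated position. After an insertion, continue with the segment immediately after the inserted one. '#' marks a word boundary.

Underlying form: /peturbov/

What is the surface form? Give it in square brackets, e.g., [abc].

Rule 1 t-Assibilation: [peturbov] → [pesurbov]
Rule 2 Final Obstruent Devoicing: [pesurbov] → [pesurbof]
Rule 3 Voicing Between Vowels: [pesurbof] → [pezurbof]
Rule 4 Vowel Lowering: [pezurbof] → [pezorbof]

[pezorbof]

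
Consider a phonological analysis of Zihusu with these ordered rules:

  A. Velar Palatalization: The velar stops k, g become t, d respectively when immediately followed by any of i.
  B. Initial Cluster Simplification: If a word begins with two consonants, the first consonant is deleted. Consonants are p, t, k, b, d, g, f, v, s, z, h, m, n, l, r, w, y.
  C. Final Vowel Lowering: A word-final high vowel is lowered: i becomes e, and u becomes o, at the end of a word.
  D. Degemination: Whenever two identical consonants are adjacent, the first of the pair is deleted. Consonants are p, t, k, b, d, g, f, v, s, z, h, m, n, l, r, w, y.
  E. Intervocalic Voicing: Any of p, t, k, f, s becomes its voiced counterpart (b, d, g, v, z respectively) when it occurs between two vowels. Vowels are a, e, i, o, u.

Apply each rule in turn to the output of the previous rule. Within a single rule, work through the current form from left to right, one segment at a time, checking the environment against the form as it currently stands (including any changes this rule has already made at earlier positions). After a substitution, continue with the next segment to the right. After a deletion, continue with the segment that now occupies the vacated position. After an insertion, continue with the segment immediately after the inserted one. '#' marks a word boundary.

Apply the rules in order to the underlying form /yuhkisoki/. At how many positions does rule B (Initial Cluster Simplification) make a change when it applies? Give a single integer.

A Velar Palatalization: [yuhkisoki] → [yuhtisoti]
B Initial Cluster Simplification: no change — [yuhtisoti]
C Final Vowel Lowering: [yuhtisoti] → [yuhtisote]
D Degemination: no change — [yuhtisote]
E Intervocalic Voicing: [yuhtisote] → [yuhtizode]
Rule B changed 0 position(s).

0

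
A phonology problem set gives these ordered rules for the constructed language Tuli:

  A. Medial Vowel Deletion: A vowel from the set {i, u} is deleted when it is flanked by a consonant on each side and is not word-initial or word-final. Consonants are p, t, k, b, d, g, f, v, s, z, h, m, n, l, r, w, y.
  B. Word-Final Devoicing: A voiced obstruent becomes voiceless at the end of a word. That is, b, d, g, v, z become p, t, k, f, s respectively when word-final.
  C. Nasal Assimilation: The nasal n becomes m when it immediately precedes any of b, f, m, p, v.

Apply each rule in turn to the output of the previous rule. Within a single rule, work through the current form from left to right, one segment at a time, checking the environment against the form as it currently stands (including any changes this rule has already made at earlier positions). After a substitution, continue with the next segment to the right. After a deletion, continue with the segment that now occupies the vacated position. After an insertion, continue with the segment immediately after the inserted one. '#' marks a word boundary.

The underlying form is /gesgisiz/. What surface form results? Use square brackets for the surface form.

[gesgss]

A Medial Vowel Deletion: [gesgisiz] → [gesgsz]
B Word-Final Devoicing: [gesgsz] → [gesgss]
C Nasal Assimilation: no change — [gesgss]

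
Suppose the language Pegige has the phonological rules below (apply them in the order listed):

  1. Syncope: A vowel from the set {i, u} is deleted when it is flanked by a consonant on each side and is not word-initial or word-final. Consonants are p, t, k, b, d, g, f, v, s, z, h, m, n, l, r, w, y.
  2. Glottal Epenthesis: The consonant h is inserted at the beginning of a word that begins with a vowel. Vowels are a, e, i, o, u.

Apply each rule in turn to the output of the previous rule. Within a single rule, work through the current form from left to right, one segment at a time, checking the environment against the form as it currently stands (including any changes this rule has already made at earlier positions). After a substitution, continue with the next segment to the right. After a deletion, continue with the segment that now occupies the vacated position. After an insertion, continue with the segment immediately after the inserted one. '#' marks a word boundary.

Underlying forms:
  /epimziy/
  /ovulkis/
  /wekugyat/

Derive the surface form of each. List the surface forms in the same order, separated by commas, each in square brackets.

/epimziy/:
  1 Syncope: [epimziy] → [epmzy]
  2 Glottal Epenthesis: [epmzy] → [hepmzy]
/ovulkis/:
  1 Syncope: [ovulkis] → [ovlks]
  2 Glottal Epenthesis: [ovlks] → [hovlks]
/wekugyat/:
  1 Syncope: [wekugyat] → [wekgyat]
  2 Glottal Epenthesis: no change — [wekgyat]

[hepmzy], [hovlks], [wekgyat]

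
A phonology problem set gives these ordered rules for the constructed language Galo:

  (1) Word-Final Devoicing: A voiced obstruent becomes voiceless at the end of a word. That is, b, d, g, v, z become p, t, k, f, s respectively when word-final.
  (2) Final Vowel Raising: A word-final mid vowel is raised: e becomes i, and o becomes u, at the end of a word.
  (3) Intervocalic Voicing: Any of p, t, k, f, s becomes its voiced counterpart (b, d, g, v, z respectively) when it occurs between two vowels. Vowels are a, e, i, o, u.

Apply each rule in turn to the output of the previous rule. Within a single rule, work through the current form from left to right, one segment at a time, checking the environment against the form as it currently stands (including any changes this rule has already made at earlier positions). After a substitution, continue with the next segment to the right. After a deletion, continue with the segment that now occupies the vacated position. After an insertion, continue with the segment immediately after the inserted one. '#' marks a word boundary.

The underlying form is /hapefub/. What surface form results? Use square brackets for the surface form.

(1) Word-Final Devoicing: [hapefub] → [hapefup]
(2) Final Vowel Raising: no change — [hapefup]
(3) Intervocalic Voicing: [hapefup] → [habevup]

[habevup]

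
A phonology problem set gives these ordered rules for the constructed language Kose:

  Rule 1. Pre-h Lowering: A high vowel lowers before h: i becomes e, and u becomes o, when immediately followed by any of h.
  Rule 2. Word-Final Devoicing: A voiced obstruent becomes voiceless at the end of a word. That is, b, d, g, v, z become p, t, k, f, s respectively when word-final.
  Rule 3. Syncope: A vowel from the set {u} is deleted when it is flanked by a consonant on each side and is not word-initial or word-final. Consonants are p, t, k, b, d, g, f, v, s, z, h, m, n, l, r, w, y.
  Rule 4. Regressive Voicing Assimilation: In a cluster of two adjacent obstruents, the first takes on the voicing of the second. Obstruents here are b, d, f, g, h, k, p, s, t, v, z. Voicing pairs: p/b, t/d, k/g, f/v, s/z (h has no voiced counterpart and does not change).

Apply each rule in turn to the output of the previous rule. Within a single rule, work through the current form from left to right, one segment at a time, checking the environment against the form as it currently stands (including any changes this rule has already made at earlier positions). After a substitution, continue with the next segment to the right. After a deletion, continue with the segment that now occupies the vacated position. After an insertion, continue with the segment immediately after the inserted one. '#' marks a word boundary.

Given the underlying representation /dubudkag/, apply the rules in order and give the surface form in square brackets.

Rule 1 Pre-h Lowering: no change — [dubudkag]
Rule 2 Word-Final Devoicing: [dubudkag] → [dubudkak]
Rule 3 Syncope: [dubudkak] → [dbdkak]
Rule 4 Regressive Voicing Assimilation: [dbdkak] → [dbtkak]

[dbtkak]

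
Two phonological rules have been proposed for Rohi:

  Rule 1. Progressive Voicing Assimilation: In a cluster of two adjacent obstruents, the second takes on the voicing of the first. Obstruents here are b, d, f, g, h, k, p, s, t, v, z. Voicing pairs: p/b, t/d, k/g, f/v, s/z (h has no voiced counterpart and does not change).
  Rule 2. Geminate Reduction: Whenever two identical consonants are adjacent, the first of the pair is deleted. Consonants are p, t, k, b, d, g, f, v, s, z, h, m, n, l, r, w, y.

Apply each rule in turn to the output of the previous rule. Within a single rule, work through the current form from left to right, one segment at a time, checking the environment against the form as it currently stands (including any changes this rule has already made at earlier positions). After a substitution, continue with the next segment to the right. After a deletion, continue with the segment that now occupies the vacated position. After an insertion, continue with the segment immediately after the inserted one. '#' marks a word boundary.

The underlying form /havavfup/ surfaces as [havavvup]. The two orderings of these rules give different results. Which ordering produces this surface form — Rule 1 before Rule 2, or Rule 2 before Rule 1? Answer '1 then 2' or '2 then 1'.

Order 1 then 2:
  1 Progressive Voicing Assimilation: [havavfup] → [havavvup]
  2 Geminate Reduction: [havavvup] → [havavup]
  result: [havavup]
Order 2 then 1:
  2 Geminate Reduction: no change — [havavfup]
  1 Progressive Voicing Assimilation: [havavfup] → [havavvup]
  result: [havavvup]

2 then 1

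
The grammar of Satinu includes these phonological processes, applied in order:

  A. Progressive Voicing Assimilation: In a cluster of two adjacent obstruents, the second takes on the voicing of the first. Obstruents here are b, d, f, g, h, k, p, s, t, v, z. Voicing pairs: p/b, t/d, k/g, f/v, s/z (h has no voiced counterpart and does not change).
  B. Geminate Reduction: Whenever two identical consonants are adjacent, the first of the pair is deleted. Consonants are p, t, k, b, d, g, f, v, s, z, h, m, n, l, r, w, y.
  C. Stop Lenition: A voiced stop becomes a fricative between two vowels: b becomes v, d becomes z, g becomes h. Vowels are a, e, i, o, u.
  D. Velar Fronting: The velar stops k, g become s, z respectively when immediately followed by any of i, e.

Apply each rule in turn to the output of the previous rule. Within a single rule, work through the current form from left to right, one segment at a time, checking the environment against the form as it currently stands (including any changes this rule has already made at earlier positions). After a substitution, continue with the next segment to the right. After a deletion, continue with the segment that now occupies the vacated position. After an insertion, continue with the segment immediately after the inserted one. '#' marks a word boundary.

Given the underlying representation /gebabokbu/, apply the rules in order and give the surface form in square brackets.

[zevavokpu]

A Progressive Voicing Assimilation: [gebabokbu] → [gebabokpu]
B Geminate Reduction: no change — [gebabokpu]
C Stop Lenition: [gebabokpu] → [gevavokpu]
D Velar Fronting: [gevavokpu] → [zevavokpu]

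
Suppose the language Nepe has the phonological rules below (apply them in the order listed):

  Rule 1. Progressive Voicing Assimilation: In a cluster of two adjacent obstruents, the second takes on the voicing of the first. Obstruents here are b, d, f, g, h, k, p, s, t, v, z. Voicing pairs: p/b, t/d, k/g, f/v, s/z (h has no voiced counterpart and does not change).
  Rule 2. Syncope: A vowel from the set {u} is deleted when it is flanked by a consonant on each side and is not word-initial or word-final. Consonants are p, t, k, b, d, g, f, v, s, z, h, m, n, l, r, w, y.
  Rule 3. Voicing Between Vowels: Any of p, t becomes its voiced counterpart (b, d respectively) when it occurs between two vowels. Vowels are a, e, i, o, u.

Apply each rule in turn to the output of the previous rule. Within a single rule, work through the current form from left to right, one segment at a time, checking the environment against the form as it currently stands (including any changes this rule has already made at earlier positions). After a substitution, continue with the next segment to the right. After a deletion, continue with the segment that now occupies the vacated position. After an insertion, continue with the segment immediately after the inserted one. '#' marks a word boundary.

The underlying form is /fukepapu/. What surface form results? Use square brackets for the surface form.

[fkebabu]

Rule 1 Progressive Voicing Assimilation: no change — [fukepapu]
Rule 2 Syncope: [fukepapu] → [fkepapu]
Rule 3 Voicing Between Vowels: [fkepapu] → [fkebabu]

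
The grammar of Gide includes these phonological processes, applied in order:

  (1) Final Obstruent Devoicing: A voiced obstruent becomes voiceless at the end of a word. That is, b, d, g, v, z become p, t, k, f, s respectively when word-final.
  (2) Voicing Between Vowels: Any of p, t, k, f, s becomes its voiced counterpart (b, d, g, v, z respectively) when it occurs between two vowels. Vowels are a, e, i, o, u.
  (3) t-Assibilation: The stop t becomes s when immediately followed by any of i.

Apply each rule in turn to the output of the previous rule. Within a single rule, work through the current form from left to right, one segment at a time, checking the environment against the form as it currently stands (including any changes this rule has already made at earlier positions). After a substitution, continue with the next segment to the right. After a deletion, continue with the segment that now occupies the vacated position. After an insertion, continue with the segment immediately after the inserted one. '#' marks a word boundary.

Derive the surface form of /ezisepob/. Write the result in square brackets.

(1) Final Obstruent Devoicing: [ezisepob] → [ezisepop]
(2) Voicing Between Vowels: [ezisepop] → [ezizebop]
(3) t-Assibilation: no change — [ezizebop]

[ezizebop]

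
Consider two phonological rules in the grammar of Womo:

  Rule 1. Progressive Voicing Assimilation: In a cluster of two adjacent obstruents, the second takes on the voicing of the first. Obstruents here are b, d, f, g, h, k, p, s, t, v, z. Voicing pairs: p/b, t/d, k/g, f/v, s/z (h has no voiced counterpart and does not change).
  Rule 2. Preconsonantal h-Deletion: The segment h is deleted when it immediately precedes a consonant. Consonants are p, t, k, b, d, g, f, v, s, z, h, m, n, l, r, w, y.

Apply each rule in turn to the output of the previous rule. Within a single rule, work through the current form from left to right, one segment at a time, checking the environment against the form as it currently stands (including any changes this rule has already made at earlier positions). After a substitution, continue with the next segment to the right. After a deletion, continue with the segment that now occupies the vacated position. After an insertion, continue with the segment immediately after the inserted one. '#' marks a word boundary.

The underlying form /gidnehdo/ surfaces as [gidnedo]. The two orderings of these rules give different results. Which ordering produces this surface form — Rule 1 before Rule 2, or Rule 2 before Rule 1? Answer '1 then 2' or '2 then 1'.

2 then 1

Order 1 then 2:
  1 Progressive Voicing Assimilation: [gidnehdo] → [gidnehto]
  2 Preconsonantal h-Deletion: [gidnehto] → [gidneto]
  result: [gidneto]
Order 2 then 1:
  2 Preconsonantal h-Deletion: [gidnehdo] → [gidnedo]
  1 Progressive Voicing Assimilation: no change — [gidnedo]
  result: [gidnedo]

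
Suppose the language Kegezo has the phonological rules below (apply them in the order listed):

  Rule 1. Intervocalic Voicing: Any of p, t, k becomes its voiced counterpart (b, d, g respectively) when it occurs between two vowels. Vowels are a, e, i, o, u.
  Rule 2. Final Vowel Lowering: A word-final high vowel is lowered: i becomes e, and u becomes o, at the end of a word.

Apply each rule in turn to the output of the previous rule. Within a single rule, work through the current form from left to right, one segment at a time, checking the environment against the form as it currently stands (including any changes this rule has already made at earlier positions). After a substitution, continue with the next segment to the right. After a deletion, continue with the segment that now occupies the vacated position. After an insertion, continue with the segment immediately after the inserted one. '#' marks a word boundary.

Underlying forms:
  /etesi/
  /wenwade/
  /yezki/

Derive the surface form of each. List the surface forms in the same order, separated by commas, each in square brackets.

/etesi/:
  Rule 1 Intervocalic Voicing: [etesi] → [edesi]
  Rule 2 Final Vowel Lowering: [edesi] → [edese]
/wenwade/:
  Rule 1 Intervocalic Voicing: no change — [wenwade]
  Rule 2 Final Vowel Lowering: no change — [wenwade]
/yezki/:
  Rule 1 Intervocalic Voicing: no change — [yezki]
  Rule 2 Final Vowel Lowering: [yezki] → [yezke]

[edese], [wenwade], [yezke]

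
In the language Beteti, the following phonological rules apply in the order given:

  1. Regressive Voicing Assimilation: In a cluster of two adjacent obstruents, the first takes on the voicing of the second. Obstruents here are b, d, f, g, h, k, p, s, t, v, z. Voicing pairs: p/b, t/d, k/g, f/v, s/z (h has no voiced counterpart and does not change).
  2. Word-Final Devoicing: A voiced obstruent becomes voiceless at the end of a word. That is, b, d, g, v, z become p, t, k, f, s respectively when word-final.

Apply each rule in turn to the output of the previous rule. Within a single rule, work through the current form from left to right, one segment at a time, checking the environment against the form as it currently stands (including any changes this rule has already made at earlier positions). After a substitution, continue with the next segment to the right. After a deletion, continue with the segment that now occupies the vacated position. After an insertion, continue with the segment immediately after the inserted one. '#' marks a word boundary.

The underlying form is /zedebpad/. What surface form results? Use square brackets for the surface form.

[zedeppat]

1 Regressive Voicing Assimilation: [zedebpad] → [zedeppad]
2 Word-Final Devoicing: [zedeppad] → [zedeppat]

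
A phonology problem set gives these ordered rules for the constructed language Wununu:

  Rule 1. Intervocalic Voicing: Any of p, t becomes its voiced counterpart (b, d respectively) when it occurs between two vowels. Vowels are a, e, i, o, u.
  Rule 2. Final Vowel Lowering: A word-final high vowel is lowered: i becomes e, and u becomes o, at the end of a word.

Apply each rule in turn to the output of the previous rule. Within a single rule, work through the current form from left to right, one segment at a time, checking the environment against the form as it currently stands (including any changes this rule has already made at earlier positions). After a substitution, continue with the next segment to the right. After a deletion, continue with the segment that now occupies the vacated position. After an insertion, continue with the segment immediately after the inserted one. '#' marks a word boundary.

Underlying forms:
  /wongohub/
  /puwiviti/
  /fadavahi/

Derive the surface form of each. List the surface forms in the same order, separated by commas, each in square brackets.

/wongohub/:
  Rule 1 Intervocalic Voicing: no change — [wongohub]
  Rule 2 Final Vowel Lowering: no change — [wongohub]
/puwiviti/:
  Rule 1 Intervocalic Voicing: [puwiviti] → [puwividi]
  Rule 2 Final Vowel Lowering: [puwividi] → [puwivide]
/fadavahi/:
  Rule 1 Intervocalic Voicing: no change — [fadavahi]
  Rule 2 Final Vowel Lowering: [fadavahi] → [fadavahe]

[wongohub], [puwivide], [fadavahe]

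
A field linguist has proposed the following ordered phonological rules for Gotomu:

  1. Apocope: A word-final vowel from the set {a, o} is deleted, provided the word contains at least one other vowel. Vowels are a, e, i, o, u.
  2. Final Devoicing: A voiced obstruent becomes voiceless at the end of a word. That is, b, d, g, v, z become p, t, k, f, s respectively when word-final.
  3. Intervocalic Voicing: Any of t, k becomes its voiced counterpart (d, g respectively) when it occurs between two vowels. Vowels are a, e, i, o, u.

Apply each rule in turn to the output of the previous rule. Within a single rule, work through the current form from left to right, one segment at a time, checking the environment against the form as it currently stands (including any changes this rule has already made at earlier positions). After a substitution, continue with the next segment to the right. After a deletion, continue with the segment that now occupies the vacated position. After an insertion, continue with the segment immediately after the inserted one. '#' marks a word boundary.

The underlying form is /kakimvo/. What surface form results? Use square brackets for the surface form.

[kagimf]

1 Apocope: [kakimvo] → [kakimv]
2 Final Devoicing: [kakimv] → [kakimf]
3 Intervocalic Voicing: [kakimf] → [kagimf]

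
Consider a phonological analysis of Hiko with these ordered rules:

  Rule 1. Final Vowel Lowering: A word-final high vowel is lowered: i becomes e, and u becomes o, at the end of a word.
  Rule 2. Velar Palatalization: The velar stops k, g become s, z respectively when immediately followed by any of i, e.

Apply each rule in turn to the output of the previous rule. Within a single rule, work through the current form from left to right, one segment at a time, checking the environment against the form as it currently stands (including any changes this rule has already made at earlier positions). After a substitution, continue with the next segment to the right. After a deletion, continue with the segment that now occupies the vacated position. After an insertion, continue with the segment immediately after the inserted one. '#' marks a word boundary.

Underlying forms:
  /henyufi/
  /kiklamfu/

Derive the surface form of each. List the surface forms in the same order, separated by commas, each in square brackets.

/henyufi/:
  Rule 1 Final Vowel Lowering: [henyufi] → [henyufe]
  Rule 2 Velar Palatalization: no change — [henyufe]
/kiklamfu/:
  Rule 1 Final Vowel Lowering: [kiklamfu] → [kiklamfo]
  Rule 2 Velar Palatalization: [kiklamfo] → [siklamfo]

[henyufe], [siklamfo]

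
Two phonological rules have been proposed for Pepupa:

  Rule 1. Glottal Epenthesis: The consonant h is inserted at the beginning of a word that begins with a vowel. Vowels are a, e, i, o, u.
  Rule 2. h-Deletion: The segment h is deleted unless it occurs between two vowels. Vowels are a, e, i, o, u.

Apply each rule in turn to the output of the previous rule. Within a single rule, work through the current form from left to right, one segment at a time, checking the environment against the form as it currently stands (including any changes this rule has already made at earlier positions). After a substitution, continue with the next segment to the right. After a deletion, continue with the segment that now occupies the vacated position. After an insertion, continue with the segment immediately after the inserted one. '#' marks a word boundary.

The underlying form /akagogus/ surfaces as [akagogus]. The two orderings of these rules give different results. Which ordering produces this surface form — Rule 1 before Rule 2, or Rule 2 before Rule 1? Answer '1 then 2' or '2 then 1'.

1 then 2

Order 1 then 2:
  1 Glottal Epenthesis: [akagogus] → [hakagogus]
  2 h-Deletion: [hakagogus] → [akagogus]
  result: [akagogus]
Order 2 then 1:
  2 h-Deletion: no change — [akagogus]
  1 Glottal Epenthesis: [akagogus] → [hakagogus]
  result: [hakagogus]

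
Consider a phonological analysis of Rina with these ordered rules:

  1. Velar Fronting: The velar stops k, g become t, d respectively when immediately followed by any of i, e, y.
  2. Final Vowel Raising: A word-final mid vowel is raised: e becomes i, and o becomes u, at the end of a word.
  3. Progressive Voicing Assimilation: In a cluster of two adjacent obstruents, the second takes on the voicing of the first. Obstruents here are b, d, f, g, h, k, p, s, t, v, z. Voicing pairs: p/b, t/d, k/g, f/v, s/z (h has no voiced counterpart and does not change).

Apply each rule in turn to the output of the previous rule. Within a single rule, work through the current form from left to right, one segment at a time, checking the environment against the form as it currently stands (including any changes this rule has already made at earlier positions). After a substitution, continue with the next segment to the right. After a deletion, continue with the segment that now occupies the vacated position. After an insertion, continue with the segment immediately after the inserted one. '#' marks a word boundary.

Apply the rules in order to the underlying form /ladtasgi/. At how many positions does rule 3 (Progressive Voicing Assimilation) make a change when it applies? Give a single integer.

1 Velar Fronting: [ladtasgi] → [ladtasdi]
2 Final Vowel Raising: no change — [ladtasdi]
3 Progressive Voicing Assimilation: [ladtasdi] → [laddasti]
Rule 3 changed 2 position(s).

2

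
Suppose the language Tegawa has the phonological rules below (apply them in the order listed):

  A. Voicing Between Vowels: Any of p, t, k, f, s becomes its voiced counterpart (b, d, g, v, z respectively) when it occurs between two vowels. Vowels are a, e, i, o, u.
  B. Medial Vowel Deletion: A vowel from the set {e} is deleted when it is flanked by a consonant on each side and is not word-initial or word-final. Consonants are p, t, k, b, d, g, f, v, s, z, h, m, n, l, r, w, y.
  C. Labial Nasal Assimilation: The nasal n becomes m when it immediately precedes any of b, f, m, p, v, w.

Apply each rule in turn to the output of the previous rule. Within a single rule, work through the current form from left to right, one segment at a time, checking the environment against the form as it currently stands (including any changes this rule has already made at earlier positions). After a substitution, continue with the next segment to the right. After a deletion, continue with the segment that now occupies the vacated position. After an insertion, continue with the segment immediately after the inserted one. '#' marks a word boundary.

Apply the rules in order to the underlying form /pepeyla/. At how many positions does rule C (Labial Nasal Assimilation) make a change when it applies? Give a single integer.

0

A Voicing Between Vowels: [pepeyla] → [pebeyla]
B Medial Vowel Deletion: [pebeyla] → [pbyla]
C Labial Nasal Assimilation: no change — [pbyla]
Rule C changed 0 position(s).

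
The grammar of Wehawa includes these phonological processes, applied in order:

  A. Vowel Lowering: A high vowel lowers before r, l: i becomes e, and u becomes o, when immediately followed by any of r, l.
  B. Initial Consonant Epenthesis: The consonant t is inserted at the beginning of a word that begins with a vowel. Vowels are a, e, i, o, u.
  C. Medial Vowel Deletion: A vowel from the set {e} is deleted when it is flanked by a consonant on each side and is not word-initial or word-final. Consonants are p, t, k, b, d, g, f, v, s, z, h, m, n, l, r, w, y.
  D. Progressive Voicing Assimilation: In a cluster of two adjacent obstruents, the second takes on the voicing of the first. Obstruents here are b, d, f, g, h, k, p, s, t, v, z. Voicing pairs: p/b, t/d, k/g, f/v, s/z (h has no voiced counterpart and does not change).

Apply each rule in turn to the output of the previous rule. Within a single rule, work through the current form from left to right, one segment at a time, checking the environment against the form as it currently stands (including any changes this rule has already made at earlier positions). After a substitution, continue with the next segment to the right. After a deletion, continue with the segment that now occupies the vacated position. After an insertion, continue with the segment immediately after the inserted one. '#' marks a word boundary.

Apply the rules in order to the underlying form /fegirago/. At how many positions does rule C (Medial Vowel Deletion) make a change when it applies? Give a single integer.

A Vowel Lowering: [fegirago] → [fegerago]
B Initial Consonant Epenthesis: no change — [fegerago]
C Medial Vowel Deletion: [fegerago] → [fgrago]
D Progressive Voicing Assimilation: [fgrago] → [fkrago]
Rule C changed 2 position(s).

2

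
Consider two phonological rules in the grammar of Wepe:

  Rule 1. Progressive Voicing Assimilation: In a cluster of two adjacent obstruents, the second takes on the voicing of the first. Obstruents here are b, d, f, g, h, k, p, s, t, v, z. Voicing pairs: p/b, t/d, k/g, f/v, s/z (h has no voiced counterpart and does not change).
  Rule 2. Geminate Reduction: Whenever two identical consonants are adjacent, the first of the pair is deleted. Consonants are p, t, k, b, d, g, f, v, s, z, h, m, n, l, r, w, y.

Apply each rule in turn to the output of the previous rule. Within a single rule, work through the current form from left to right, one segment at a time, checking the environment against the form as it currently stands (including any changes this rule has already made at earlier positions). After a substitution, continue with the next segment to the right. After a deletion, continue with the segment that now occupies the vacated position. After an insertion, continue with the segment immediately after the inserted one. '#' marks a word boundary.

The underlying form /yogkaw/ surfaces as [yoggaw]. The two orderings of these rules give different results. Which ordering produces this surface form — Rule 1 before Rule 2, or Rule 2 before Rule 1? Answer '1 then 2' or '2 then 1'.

2 then 1

Order 1 then 2:
  1 Progressive Voicing Assimilation: [yogkaw] → [yoggaw]
  2 Geminate Reduction: [yoggaw] → [yogaw]
  result: [yogaw]
Order 2 then 1:
  2 Geminate Reduction: no change — [yogkaw]
  1 Progressive Voicing Assimilation: [yogkaw] → [yoggaw]
  result: [yoggaw]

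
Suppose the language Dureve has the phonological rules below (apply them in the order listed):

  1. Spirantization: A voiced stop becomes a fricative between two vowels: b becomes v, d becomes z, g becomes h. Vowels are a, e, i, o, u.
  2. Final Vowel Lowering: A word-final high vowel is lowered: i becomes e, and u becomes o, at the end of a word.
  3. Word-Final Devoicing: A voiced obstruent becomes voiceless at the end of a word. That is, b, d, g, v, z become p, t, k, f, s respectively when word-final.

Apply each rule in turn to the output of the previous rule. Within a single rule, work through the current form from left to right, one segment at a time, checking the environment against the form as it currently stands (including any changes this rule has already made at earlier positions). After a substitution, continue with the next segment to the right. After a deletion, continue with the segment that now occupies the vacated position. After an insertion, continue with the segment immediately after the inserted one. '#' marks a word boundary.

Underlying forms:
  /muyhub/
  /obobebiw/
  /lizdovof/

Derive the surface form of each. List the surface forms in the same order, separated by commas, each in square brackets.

/muyhub/:
  1 Spirantization: no change — [muyhub]
  2 Final Vowel Lowering: no change — [muyhub]
  3 Word-Final Devoicing: [muyhub] → [muyhup]
/obobebiw/:
  1 Spirantization: [obobebiw] → [ovoveviw]
  2 Final Vowel Lowering: no change — [ovoveviw]
  3 Word-Final Devoicing: no change — [ovoveviw]
/lizdovof/:
  1 Spirantization: no change — [lizdovof]
  2 Final Vowel Lowering: no change — [lizdovof]
  3 Word-Final Devoicing: no change — [lizdovof]

[muyhup], [ovoveviw], [lizdovof]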